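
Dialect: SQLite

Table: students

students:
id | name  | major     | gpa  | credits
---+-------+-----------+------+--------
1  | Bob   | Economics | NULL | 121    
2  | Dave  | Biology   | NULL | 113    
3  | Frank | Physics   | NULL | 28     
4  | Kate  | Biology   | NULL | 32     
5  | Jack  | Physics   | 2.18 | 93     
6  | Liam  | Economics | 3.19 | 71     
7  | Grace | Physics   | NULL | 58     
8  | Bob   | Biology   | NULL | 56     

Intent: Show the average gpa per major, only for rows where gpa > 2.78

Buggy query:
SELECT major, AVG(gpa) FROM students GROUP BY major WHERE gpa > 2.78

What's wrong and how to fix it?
Bug: WHERE cannot follow GROUP BY

Fix: Place WHERE between FROM and GROUP BY

Corrected query:
SELECT major, AVG(gpa) FROM students WHERE gpa > 2.78 GROUP BY major

Result:
major     | AVG(gpa)
----------+---------
Economics | 3.19    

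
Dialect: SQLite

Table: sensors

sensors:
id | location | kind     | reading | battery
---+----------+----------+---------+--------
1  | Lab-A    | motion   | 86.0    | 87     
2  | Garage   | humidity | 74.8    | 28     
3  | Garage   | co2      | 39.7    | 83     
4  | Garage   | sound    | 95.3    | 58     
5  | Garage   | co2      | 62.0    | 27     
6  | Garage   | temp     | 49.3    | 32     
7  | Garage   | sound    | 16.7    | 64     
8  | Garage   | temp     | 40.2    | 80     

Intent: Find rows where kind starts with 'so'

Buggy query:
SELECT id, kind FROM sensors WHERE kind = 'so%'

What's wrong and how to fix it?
Bug: Wildcards only work with LIKE; '=' treats '%' as a literal character

Fix: Replace '=' with LIKE so 'so%' is treated as a pattern

Corrected query:
SELECT id, kind FROM sensors WHERE kind LIKE 'so%'

Result:
id | kind 
---+------
4  | sound
7  | sound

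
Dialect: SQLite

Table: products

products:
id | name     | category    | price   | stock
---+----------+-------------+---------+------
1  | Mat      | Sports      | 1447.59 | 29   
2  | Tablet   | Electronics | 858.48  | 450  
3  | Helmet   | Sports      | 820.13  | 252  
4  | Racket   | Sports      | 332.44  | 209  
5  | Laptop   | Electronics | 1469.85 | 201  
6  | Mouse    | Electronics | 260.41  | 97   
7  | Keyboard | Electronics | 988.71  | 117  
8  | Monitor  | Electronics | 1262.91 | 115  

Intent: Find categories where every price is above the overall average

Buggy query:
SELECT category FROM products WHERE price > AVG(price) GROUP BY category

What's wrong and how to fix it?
Bug: AVG() is an aggregate; it can't sit directly in WHERE

Fix: Compute the overall average in a scalar subquery and compare each group's MIN against it in HAVING

Corrected query:
SELECT category FROM products GROUP BY category HAVING MIN(price) > (SELECT AVG(price) FROM products)

Result:
(no rows)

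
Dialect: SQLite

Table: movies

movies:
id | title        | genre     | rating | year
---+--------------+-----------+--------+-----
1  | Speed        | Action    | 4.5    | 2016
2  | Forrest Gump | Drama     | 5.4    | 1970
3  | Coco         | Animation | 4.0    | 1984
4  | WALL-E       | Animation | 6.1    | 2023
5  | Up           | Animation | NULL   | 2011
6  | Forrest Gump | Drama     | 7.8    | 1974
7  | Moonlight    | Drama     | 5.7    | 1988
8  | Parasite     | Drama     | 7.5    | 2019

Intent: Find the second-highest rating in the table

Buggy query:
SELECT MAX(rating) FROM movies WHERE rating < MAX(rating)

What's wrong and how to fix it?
Bug: MAX(rating) on the right of the comparison is an aggregate-in-WHERE error

Fix: Put the inner MAX in a scalar subquery

Corrected query:
SELECT MAX(rating) FROM movies WHERE rating < (SELECT MAX(rating) FROM movies)

Result:
MAX(rating)
-----------
7.5        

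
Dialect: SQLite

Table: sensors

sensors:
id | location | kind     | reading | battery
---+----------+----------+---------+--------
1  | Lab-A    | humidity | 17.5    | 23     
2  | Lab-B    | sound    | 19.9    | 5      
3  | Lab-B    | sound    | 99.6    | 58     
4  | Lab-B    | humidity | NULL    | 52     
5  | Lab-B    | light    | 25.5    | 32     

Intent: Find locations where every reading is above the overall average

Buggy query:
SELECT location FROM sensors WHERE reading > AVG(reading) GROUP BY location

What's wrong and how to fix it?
Bug: WHERE evaluates per row before aggregation, so AVG() is unavailable

Fix: Compute the overall average in a scalar subquery and compare each group's MIN against it in HAVING

Corrected query:
SELECT location FROM sensors GROUP BY location HAVING MIN(reading) > (SELECT AVG(reading) FROM sensors)

Result:
(no rows)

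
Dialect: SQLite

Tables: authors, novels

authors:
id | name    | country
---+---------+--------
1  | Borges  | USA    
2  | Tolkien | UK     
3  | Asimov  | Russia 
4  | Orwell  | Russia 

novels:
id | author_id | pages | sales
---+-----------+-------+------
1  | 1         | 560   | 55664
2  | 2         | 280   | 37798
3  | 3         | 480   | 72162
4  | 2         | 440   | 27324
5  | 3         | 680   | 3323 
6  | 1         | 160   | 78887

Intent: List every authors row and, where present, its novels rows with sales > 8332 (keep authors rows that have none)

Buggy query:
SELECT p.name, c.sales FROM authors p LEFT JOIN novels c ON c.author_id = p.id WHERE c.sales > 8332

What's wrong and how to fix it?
Bug: Filtering c.sales in WHERE discards the NULL rows produced by LEFT JOIN, turning it into an inner join

Fix: Move the right-table condition into the ON clause so unmatched parents are kept

Corrected query:
SELECT p.name, c.sales FROM authors p LEFT JOIN novels c ON c.author_id = p.id AND c.sales > 8332

Result:
name    | sales
--------+------
Borges  | 55664
Borges  | 78887
Tolkien | 27324
Tolkien | 37798
Asimov  | 72162
Orwell  | NULL 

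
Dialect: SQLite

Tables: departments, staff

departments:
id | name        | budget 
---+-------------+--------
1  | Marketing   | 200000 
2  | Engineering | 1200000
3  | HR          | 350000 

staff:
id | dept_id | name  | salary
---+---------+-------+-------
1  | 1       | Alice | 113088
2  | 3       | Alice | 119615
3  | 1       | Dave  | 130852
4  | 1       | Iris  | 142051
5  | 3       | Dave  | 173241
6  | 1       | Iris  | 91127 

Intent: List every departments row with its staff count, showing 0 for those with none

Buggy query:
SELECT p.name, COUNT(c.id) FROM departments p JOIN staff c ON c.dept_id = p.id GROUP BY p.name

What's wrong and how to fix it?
Bug: An inner join excludes parents with zero children

Fix: Switch to LEFT JOIN to retain unmatched parent rows

Corrected query:
SELECT p.name, COUNT(c.id) FROM departments p LEFT JOIN staff c ON c.dept_id = p.id GROUP BY p.name

Result:
name        | COUNT(c.id)
------------+------------
Engineering | 0          
HR          | 2          
Marketing   | 4          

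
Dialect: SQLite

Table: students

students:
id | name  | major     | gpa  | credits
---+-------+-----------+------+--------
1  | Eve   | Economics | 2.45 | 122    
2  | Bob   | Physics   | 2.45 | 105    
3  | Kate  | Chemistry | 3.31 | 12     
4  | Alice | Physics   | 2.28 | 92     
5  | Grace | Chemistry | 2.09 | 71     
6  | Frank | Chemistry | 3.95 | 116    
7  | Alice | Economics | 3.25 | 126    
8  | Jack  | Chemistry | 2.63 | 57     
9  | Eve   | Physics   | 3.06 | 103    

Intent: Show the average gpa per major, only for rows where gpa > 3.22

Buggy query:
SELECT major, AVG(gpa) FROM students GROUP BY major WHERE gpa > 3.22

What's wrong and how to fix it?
Bug: WHERE cannot follow GROUP BY

Fix: Place WHERE between FROM and GROUP BY

Corrected query:
SELECT major, AVG(gpa) FROM students WHERE gpa > 3.22 GROUP BY major

Result:
major     | AVG(gpa)
----------+---------
Chemistry | 3.63    
Economics | 3.25    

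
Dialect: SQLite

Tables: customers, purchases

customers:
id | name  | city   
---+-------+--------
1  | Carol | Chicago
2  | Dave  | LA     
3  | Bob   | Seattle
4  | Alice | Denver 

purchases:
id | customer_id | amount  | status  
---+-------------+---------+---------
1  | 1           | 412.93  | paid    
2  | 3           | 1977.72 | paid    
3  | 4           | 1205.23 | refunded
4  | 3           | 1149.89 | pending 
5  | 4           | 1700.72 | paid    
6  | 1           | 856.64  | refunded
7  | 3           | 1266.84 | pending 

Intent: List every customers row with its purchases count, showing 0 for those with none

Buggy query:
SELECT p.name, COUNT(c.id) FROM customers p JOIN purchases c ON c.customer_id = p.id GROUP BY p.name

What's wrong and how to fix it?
Bug: INNER JOIN drops customers rows that have no matching purchases rows

Fix: Switch to LEFT JOIN to retain unmatched parent rows

Corrected query:
SELECT p.name, COUNT(c.id) FROM customers p LEFT JOIN purchases c ON c.customer_id = p.id GROUP BY p.name

Result:
name  | COUNT(c.id)
------+------------
Alice | 2          
Bob   | 3          
Carol | 2          
Dave  | 0          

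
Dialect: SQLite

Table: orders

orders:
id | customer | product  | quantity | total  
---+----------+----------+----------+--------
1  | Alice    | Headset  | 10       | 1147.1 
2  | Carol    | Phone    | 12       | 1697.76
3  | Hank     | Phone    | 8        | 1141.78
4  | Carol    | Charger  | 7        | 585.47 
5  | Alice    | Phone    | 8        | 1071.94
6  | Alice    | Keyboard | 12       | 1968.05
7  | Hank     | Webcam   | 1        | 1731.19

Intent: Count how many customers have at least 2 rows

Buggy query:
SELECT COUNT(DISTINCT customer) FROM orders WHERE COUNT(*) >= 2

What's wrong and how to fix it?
Bug: WHERE filters individual rows, not groups, so a group-level COUNT is invalid there

Fix: Use a subquery that GROUPs and filters with HAVING, then count its rows

Corrected query:
SELECT COUNT(*) FROM (SELECT customer FROM orders GROUP BY customer HAVING COUNT(*) >= 2)

Result:
COUNT(*)
--------
3       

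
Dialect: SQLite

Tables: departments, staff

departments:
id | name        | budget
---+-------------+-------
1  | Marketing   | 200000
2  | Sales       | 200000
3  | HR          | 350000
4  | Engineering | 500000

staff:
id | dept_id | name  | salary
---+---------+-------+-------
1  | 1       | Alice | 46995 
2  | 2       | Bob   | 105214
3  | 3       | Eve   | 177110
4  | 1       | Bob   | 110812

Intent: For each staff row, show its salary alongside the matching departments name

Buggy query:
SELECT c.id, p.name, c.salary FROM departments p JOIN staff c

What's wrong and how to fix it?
Bug: JOIN with no ON clause produces a cartesian product; every staff row pairs with every departments row

Fix: Add ON c.dept_id = p.id to the JOIN

Corrected query:
SELECT c.id, p.name, c.salary FROM departments p JOIN staff c ON c.dept_id = p.id

Result:
id | name      | salary
---+-----------+-------
1  | Marketing | 46995 
2  | Sales     | 105214
3  | HR        | 177110
4  | Marketing | 110812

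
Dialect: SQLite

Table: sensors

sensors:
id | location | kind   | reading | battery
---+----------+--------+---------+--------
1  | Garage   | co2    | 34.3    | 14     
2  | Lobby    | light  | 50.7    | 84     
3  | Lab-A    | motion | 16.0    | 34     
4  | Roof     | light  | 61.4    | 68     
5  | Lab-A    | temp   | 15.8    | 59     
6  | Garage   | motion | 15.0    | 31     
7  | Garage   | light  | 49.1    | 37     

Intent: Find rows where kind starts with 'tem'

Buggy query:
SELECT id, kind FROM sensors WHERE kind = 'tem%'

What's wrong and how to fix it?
Bug: Wildcards only work with LIKE; '=' treats '%' as a literal character

Fix: Use LIKE for wildcard pattern matching

Corrected query:
SELECT id, kind FROM sensors WHERE kind LIKE 'tem%'

Result:
id | kind
---+-----
5  | temp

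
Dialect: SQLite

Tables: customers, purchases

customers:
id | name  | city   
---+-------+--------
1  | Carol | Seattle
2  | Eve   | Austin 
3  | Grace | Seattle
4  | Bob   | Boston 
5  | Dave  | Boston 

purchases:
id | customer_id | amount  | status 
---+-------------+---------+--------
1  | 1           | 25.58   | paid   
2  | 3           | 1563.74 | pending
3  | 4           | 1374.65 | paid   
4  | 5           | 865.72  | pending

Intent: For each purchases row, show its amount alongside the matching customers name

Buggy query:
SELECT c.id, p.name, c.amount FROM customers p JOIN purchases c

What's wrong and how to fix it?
Bug: Missing join condition: each purchases row is matched to all customers rows instead of just its own

Fix: Add ON c.customer_id = p.id to the JOIN

Corrected query:
SELECT c.id, p.name, c.amount FROM customers p JOIN purchases c ON c.customer_id = p.id

Result:
id | name  | amount 
---+-------+--------
1  | Carol | 25.58  
2  | Grace | 1563.74
3  | Bob   | 1374.65
4  | Dave  | 865.72 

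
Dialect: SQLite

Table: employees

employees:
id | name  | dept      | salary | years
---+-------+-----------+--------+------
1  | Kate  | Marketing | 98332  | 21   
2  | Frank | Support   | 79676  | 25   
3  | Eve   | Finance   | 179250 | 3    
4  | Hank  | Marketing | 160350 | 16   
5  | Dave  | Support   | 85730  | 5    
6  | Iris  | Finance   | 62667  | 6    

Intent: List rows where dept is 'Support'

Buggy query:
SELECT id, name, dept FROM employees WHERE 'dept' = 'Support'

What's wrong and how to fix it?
Bug: Single quotes denote string literals in SQL; the column name is being compared as a constant string

Fix: Remove the quotes around the column name (or use double quotes for an identifier)

Corrected query:
SELECT id, name, dept FROM employees WHERE dept = 'Support'

Result:
id | name  | dept   
---+-------+--------
2  | Frank | Support
5  | Dave  | Support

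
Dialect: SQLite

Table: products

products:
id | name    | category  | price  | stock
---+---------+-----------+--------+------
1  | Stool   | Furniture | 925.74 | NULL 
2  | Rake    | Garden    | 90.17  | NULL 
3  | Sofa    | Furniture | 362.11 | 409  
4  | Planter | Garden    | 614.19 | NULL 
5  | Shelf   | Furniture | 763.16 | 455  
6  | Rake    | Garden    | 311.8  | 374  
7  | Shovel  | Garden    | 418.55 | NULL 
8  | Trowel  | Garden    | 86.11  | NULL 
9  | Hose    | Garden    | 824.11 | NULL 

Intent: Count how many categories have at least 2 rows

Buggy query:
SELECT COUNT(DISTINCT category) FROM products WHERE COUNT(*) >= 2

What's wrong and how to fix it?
Bug: WHERE filters individual rows, not groups, so a group-level COUNT is invalid there

Fix: Use a subquery that GROUPs and filters with HAVING, then count its rows

Corrected query:
SELECT COUNT(*) FROM (SELECT category FROM products GROUP BY category HAVING COUNT(*) >= 2)

Result:
COUNT(*)
--------
2       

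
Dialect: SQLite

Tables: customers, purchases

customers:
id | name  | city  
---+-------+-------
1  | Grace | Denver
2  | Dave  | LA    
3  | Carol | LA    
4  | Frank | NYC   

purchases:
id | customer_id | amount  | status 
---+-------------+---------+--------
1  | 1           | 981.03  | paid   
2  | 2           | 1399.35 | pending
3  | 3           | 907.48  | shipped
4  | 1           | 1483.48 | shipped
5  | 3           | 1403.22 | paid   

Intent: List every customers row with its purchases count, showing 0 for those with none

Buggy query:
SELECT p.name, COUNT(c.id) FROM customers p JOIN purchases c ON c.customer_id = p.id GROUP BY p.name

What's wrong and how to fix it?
Bug: An inner join excludes parents with zero children

Fix: Use LEFT JOIN so parents without children still appear (COUNT(c.id) gives 0)

Corrected query:
SELECT p.name, COUNT(c.id) FROM customers p LEFT JOIN purchases c ON c.customer_id = p.id GROUP BY p.name

Result:
name  | COUNT(c.id)
------+------------
Carol | 2          
Dave  | 1          
Frank | 0          
Grace | 2          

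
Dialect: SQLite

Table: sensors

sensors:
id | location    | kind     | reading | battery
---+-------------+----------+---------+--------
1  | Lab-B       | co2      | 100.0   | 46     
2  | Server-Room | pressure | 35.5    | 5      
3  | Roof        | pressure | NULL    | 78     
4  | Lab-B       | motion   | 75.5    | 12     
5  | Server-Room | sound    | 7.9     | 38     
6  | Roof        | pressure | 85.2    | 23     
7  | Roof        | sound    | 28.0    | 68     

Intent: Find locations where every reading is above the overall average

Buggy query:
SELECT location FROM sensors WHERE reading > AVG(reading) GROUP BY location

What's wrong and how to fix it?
Bug: AVG() is an aggregate; it can't sit directly in WHERE

Fix: Use a subquery for AVG and a HAVING MIN(...) filter so the condition holds for every row in the group

Corrected query:
SELECT location FROM sensors GROUP BY location HAVING MIN(reading) > (SELECT AVG(reading) FROM sensors)

Result:
location
--------
Lab-B   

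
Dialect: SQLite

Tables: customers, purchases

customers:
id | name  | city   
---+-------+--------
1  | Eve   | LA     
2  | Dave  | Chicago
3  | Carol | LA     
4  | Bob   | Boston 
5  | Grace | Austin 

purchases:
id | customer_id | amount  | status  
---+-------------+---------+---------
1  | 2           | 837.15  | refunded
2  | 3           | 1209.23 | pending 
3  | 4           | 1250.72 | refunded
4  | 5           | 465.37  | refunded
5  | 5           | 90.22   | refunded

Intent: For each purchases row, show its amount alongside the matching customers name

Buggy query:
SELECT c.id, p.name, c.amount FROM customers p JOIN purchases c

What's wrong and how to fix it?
Bug: JOIN with no ON clause produces a cartesian product; every purchases row pairs with every customers row

Fix: Add ON c.customer_id = p.id to the JOIN

Corrected query:
SELECT c.id, p.name, c.amount FROM customers p JOIN purchases c ON c.customer_id = p.id

Result:
id | name  | amount 
---+-------+--------
1  | Dave  | 837.15 
2  | Carol | 1209.23
3  | Bob   | 1250.72
4  | Grace | 465.37 
5  | Grace | 90.22  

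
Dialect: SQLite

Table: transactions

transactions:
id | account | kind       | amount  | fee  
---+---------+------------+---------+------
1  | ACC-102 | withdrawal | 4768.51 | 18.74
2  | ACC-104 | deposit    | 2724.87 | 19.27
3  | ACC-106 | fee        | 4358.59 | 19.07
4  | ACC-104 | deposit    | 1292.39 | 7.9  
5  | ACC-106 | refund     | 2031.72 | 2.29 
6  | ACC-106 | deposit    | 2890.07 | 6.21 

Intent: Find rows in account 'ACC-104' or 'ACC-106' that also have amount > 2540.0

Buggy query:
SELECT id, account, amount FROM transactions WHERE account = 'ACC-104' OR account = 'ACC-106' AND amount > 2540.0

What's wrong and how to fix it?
Bug: Without parentheses, AND is evaluated before OR, so the amount filter only applies to the 'ACC-106' branch

Fix: Group the OR with parentheses (or use IN), then AND the threshold

Corrected query:
SELECT id, account, amount FROM transactions WHERE (account = 'ACC-104' OR account = 'ACC-106') AND amount > 2540.0

Result:
id | account | amount 
---+---------+--------
2  | ACC-104 | 2724.87
3  | ACC-106 | 4358.59
6  | ACC-106 | 2890.07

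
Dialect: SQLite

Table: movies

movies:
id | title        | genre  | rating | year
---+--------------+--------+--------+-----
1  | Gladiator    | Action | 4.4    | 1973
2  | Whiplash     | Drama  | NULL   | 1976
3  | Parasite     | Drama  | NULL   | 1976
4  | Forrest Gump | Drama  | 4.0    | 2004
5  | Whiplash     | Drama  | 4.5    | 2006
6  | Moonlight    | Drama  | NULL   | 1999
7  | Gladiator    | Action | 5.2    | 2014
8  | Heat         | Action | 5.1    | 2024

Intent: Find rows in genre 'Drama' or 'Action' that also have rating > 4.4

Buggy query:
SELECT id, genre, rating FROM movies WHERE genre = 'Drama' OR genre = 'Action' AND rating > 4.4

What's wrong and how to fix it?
Bug: Without parentheses, AND is evaluated before OR, so the rating filter only applies to the 'Action' branch

Fix: Add parentheses around the OR so the AND applies to both alternatives

Corrected query:
SELECT id, genre, rating FROM movies WHERE (genre = 'Drama' OR genre = 'Action') AND rating > 4.4

Result:
id | genre  | rating
---+--------+-------
5  | Drama  | 4.5   
7  | Action | 5.2   
8  | Action | 5.1   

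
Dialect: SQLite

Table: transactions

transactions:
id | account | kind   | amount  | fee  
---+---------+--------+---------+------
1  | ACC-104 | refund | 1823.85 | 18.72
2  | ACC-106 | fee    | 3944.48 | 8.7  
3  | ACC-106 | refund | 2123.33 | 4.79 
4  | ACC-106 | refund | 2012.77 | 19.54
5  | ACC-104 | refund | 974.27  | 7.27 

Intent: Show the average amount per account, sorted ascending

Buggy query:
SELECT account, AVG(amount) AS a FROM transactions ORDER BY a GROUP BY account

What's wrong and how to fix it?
Bug: ORDER BY appears before GROUP BY; SQL clause order requires GROUP BY first

Fix: Reorder: SELECT … FROM … GROUP BY … ORDER BY …

Corrected query:
SELECT account, AVG(amount) AS a FROM transactions GROUP BY account ORDER BY a

Result:
account | a          
--------+------------
ACC-104 | 1399.06    
ACC-106 | 2693.526667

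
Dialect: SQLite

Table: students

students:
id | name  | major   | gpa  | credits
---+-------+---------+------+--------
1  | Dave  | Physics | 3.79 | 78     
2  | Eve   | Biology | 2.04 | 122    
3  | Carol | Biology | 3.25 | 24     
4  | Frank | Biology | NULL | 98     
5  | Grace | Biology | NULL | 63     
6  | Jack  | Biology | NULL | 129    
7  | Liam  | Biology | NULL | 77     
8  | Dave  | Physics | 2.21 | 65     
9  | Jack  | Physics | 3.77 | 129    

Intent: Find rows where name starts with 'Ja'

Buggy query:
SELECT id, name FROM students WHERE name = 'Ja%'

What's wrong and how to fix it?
Bug: '=' compares the literal string including the % character; pattern matching needs LIKE

Fix: Replace '=' with LIKE so 'Ja%' is treated as a pattern

Corrected query:
SELECT id, name FROM students WHERE name LIKE 'Ja%'

Result:
id | name
---+-----
6  | Jack
9  | Jack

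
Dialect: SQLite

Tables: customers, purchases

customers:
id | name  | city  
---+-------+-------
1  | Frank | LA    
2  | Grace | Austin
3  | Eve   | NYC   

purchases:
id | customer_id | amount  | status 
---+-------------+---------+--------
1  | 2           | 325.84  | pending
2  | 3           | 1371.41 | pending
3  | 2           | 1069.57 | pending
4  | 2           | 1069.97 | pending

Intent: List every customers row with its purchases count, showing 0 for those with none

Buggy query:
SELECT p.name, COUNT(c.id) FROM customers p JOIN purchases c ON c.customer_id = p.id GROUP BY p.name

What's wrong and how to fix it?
Bug: An inner join excludes parents with zero children

Fix: Use LEFT JOIN so parents without children still appear (COUNT(c.id) gives 0)

Corrected query:
SELECT p.name, COUNT(c.id) FROM customers p LEFT JOIN purchases c ON c.customer_id = p.id GROUP BY p.name

Result:
name  | COUNT(c.id)
------+------------
Eve   | 1          
Frank | 0          
Grace | 3          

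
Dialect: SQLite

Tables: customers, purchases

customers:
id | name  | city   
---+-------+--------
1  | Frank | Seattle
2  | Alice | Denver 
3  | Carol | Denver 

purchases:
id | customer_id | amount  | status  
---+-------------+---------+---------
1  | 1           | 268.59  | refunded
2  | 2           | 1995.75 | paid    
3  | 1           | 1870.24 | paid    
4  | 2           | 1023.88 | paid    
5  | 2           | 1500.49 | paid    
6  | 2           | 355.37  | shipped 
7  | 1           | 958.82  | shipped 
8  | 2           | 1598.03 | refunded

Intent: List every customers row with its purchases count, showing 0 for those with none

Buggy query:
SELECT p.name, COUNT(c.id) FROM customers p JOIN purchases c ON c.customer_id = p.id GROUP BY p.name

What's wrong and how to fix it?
Bug: INNER JOIN drops customers rows that have no matching purchases rows

Fix: Use LEFT JOIN so parents without children still appear (COUNT(c.id) gives 0)

Corrected query:
SELECT p.name, COUNT(c.id) FROM customers p LEFT JOIN purchases c ON c.customer_id = p.id GROUP BY p.name

Result:
name  | COUNT(c.id)
------+------------
Alice | 5          
Carol | 0          
Frank | 3          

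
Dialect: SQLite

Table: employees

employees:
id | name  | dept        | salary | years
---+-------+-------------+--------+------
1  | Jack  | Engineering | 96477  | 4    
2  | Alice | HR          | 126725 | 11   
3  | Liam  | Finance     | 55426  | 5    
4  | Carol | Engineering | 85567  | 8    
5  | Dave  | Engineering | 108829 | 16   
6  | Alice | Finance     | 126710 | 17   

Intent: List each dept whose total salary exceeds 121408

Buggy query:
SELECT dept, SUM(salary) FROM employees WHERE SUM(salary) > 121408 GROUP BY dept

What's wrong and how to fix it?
Bug: WHERE runs before GROUP BY, so aggregates aren't available there

Fix: Move the aggregate condition to a HAVING clause

Corrected query:
SELECT dept, SUM(salary) FROM employees GROUP BY dept HAVING SUM(salary) > 121408

Result:
dept        | SUM(salary)
------------+------------
Engineering | 290873     
Finance     | 182136     
HR          | 126725     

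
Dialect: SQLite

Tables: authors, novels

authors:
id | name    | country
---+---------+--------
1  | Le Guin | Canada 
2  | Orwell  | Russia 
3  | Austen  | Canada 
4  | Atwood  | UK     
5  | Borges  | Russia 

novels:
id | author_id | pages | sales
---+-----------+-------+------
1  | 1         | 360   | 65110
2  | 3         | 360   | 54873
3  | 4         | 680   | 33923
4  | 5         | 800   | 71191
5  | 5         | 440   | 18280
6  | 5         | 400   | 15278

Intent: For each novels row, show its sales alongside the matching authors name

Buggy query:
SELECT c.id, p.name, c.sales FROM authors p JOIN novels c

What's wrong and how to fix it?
Bug: Missing join condition: each novels row is matched to all authors rows instead of just its own

Fix: Add ON c.author_id = p.id to the JOIN

Corrected query:
SELECT c.id, p.name, c.sales FROM authors p JOIN novels c ON c.author_id = p.id

Result:
id | name    | sales
---+---------+------
1  | Le Guin | 65110
2  | Austen  | 54873
3  | Atwood  | 33923
4  | Borges  | 71191
5  | Borges  | 18280
6  | Borges  | 15278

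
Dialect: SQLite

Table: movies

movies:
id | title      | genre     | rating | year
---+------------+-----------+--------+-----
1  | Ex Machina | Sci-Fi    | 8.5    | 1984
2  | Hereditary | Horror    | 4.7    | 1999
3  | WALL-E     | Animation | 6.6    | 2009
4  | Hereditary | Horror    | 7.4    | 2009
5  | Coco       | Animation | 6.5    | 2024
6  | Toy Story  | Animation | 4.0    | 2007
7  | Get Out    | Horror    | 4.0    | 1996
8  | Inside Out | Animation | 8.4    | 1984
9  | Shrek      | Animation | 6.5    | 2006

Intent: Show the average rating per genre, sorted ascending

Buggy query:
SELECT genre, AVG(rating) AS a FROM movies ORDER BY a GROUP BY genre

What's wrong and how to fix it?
Bug: GROUP BY must precede ORDER BY

Fix: Move ORDER BY to the end, after GROUP BY

Corrected query:
SELECT genre, AVG(rating) AS a FROM movies GROUP BY genre ORDER BY a

Result:
genre     | a       
----------+---------
Horror    | 5.366667
Animation | 6.4     
Sci-Fi    | 8.5     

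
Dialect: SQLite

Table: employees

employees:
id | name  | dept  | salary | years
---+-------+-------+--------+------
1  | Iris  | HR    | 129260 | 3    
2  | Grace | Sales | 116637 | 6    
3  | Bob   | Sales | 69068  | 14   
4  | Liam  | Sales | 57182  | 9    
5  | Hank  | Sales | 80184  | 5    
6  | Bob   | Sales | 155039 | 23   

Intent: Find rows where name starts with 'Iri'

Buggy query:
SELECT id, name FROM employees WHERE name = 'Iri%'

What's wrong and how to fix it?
Bug: Wildcards only work with LIKE; '=' treats '%' as a literal character

Fix: Replace '=' with LIKE so 'Iri%' is treated as a pattern

Corrected query:
SELECT id, name FROM employees WHERE name LIKE 'Iri%'

Result:
id | name
---+-----
1  | Iris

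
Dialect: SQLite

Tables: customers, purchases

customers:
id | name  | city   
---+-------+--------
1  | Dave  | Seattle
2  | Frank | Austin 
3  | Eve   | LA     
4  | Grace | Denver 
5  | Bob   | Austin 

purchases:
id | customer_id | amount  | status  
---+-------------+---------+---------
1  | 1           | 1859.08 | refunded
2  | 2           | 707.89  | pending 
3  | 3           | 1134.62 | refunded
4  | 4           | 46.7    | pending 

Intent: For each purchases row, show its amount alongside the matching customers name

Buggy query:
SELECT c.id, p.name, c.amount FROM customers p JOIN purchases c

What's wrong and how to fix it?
Bug: Missing join condition: each purchases row is matched to all customers rows instead of just its own

Fix: Specify the join condition linking the foreign key to the parent id

Corrected query:
SELECT c.id, p.name, c.amount FROM customers p JOIN purchases c ON c.customer_id = p.id

Result:
id | name  | amount 
---+-------+--------
1  | Dave  | 1859.08
2  | Frank | 707.89 
3  | Eve   | 1134.62
4  | Grace | 46.7   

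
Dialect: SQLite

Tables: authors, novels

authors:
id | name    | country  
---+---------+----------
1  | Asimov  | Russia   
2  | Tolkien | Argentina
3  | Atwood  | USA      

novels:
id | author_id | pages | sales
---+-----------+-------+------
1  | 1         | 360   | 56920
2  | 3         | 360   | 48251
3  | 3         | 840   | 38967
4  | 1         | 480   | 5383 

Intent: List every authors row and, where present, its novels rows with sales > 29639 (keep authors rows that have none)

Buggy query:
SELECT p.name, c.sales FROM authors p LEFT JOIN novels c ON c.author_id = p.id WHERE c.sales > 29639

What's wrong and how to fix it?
Bug: A WHERE condition on the right-hand table after LEFT JOIN drops unmatched parents

Fix: Move the right-table condition into the ON clause so unmatched parents are kept

Corrected query:
SELECT p.name, c.sales FROM authors p LEFT JOIN novels c ON c.author_id = p.id AND c.sales > 29639

Result:
name    | sales
--------+------
Asimov  | 56920
Tolkien | NULL 
Atwood  | 38967
Atwood  | 48251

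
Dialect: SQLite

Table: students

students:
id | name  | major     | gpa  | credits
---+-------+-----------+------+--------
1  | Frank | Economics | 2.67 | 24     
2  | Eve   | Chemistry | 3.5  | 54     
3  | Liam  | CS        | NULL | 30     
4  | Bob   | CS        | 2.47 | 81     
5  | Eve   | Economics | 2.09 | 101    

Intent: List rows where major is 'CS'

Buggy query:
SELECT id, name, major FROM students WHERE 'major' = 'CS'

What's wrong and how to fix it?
Bug: 'major' in single quotes is a string literal, not the column; the comparison is literal-vs-literal and never true

Fix: Remove the quotes around the column name (or use double quotes for an identifier)

Corrected query:
SELECT id, name, major FROM students WHERE major = 'CS'

Result:
id | name | major
---+------+------
3  | Liam | CS   
4  | Bob  | CS   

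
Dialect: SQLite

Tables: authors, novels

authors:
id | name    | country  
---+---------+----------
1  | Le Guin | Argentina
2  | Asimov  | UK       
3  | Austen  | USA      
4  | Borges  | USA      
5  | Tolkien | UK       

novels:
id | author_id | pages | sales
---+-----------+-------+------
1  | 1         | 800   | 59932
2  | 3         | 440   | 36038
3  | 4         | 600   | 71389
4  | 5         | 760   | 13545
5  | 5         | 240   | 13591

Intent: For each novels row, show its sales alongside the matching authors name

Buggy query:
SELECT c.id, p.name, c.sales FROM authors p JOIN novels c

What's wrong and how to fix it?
Bug: Missing join condition: each novels row is matched to all authors rows instead of just its own

Fix: Add ON c.author_id = p.id to the JOIN

Corrected query:
SELECT c.id, p.name, c.sales FROM authors p JOIN novels c ON c.author_id = p.id

Result:
id | name    | sales
---+---------+------
1  | Le Guin | 59932
2  | Austen  | 36038
3  | Borges  | 71389
4  | Tolkien | 13545
5  | Tolkien | 13591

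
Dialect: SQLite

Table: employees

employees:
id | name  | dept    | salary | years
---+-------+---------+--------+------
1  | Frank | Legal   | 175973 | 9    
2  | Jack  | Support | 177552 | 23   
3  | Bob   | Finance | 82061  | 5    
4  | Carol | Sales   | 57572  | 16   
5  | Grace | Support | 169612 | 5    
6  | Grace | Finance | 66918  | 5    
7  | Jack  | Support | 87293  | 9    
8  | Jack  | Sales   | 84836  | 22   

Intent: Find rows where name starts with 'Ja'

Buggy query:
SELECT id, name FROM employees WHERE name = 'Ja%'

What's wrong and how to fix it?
Bug: '=' compares the literal string including the % character; pattern matching needs LIKE

Fix: Replace '=' with LIKE so 'Ja%' is treated as a pattern

Corrected query:
SELECT id, name FROM employees WHERE name LIKE 'Ja%'

Result:
id | name
---+-----
2  | Jack
7  | Jack
8  | Jack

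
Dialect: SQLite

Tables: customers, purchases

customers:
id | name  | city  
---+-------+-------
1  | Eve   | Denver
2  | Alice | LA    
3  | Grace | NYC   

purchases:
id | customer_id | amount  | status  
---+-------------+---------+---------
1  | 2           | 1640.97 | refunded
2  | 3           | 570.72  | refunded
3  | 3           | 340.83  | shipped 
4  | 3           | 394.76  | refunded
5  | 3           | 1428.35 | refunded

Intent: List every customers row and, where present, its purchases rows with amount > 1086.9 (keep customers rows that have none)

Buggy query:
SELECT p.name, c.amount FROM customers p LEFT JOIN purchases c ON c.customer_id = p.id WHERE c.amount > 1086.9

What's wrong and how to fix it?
Bug: Filtering c.amount in WHERE discards the NULL rows produced by LEFT JOIN, turning it into an inner join

Fix: Move the right-table condition into the ON clause so unmatched parents are kept

Corrected query:
SELECT p.name, c.amount FROM customers p LEFT JOIN purchases c ON c.customer_id = p.id AND c.amount > 1086.9

Result:
name  | amount 
------+--------
Eve   | NULL   
Alice | 1640.97
Grace | 1428.35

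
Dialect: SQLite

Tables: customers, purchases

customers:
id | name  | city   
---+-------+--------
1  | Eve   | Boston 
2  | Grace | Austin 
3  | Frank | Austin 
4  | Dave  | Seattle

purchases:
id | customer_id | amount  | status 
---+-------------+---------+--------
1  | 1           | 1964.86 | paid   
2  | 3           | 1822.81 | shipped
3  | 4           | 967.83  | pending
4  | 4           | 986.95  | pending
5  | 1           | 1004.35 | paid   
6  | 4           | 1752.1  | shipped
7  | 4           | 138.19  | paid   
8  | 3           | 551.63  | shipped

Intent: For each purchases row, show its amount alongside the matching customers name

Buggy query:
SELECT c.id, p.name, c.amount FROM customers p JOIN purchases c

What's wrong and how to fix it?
Bug: JOIN with no ON clause produces a cartesian product; every purchases row pairs with every customers row

Fix: Specify the join condition linking the foreign key to the parent id

Corrected query:
SELECT c.id, p.name, c.amount FROM customers p JOIN purchases c ON c.customer_id = p.id

Result:
id | name  | amount 
---+-------+--------
1  | Eve   | 1964.86
2  | Frank | 1822.81
3  | Dave  | 967.83 
4  | Dave  | 986.95 
5  | Eve   | 1004.35
6  | Dave  | 1752.1 
7  | Dave  | 138.19 
8  | Frank | 551.63 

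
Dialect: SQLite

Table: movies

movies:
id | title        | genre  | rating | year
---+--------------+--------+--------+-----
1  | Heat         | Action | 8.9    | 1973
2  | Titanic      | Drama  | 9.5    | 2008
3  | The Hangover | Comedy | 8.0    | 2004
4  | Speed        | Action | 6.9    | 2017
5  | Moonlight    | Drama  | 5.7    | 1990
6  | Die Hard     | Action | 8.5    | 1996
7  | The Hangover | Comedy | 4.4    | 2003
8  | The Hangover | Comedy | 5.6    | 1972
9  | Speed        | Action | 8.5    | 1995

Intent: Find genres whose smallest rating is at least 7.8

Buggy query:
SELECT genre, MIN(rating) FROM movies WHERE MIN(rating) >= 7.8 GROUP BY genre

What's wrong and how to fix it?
Bug: MIN() in WHERE is a misuse of aggregate

Fix: Replace WHERE with HAVING after the GROUP BY

Corrected query:
SELECT genre, MIN(rating) FROM movies GROUP BY genre HAVING MIN(rating) >= 7.8

Result:
(no rows)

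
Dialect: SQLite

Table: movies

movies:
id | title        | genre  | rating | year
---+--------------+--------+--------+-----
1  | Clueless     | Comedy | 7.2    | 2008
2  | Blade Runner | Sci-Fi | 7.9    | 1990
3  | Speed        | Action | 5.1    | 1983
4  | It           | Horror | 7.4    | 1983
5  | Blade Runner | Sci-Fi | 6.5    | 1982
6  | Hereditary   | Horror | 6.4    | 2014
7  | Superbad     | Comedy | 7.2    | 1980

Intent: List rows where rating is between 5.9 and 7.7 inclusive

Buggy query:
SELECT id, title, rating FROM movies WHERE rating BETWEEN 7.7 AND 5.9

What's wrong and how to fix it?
Bug: BETWEEN expects the lower bound first; with 7.7 AND 5.9 the range is empty

Fix: Swap the bounds so the smaller value comes first

Corrected query:
SELECT id, title, rating FROM movies WHERE rating BETWEEN 5.9 AND 7.7

Result:
id | title        | rating
---+--------------+-------
1  | Clueless     | 7.2   
4  | It           | 7.4   
5  | Blade Runner | 6.5   
6  | Hereditary   | 6.4   
7  | Superbad     | 7.2   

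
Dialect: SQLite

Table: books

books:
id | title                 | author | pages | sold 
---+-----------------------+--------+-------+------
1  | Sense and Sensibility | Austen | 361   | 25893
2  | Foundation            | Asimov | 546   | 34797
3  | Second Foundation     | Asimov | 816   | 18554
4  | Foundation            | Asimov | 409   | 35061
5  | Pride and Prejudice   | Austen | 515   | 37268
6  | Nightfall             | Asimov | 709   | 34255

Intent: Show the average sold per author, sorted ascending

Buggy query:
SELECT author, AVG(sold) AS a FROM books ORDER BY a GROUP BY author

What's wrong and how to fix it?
Bug: ORDER BY appears before GROUP BY; SQL clause order requires GROUP BY first

Fix: Reorder: SELECT … FROM … GROUP BY … ORDER BY …

Corrected query:
SELECT author, AVG(sold) AS a FROM books GROUP BY author ORDER BY a

Result:
author | a       
-------+---------
Asimov | 30666.75
Austen | 31580.5 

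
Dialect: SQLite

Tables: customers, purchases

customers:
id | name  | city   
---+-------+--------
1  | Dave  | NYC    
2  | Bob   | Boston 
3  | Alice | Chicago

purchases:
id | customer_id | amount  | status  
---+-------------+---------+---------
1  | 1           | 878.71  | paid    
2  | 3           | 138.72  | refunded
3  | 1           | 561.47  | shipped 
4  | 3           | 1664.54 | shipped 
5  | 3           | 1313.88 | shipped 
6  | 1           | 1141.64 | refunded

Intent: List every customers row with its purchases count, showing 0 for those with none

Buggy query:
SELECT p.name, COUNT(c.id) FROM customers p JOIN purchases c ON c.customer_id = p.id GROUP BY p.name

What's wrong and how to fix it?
Bug: An inner join excludes parents with zero children

Fix: Use LEFT JOIN so parents without children still appear (COUNT(c.id) gives 0)

Corrected query:
SELECT p.name, COUNT(c.id) FROM customers p LEFT JOIN purchases c ON c.customer_id = p.id GROUP BY p.name

Result:
name  | COUNT(c.id)
------+------------
Alice | 3          
Bob   | 0          
Dave  | 3          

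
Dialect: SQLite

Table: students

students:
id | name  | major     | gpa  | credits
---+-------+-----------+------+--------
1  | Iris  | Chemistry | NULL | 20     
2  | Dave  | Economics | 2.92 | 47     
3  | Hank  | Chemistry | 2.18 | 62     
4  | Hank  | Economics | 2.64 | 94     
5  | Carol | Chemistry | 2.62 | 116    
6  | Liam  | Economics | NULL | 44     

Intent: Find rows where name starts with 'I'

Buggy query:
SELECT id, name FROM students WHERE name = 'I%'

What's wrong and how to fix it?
Bug: '=' compares the literal string including the % character; pattern matching needs LIKE

Fix: Use LIKE for wildcard pattern matching

Corrected query:
SELECT id, name FROM students WHERE name LIKE 'I%'

Result:
id | name
---+-----
1  | Iris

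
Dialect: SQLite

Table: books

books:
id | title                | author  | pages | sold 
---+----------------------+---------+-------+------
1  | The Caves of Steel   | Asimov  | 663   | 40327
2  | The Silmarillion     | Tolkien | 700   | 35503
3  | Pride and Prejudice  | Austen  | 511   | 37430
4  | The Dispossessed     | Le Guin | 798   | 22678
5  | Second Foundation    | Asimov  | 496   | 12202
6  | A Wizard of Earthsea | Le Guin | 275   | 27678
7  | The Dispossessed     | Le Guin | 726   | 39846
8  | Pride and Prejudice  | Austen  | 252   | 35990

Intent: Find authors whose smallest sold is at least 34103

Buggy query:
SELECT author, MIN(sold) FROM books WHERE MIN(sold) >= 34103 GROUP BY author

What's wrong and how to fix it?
Bug: MIN() in WHERE is a misuse of aggregate

Fix: Use HAVING for the per-group MIN condition

Corrected query:
SELECT author, MIN(sold) FROM books GROUP BY author HAVING MIN(sold) >= 34103

Result:
author  | MIN(sold)
--------+----------
Austen  | 35990    
Tolkien | 35503    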